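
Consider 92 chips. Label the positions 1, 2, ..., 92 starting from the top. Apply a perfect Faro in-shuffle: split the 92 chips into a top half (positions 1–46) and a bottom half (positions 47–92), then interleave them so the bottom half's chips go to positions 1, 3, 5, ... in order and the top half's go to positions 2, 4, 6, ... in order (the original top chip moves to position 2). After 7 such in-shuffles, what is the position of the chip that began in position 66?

Track the chip's position through each in-shuffle:
66 → 39 → 78 → 63 → 33 → 66 → 39 → 78

78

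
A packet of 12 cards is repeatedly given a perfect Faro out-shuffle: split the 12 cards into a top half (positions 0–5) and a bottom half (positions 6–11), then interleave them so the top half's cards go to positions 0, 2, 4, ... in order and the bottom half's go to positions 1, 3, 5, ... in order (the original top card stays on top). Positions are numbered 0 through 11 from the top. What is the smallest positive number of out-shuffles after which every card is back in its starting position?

10

The out-shuffle permutes the 12 positions with cycle lengths [1, 1, 10].
Every card is home exactly when every cycle has completed a whole number of laps, i.e. after lcm(1, 10) = 10 out-shuffles.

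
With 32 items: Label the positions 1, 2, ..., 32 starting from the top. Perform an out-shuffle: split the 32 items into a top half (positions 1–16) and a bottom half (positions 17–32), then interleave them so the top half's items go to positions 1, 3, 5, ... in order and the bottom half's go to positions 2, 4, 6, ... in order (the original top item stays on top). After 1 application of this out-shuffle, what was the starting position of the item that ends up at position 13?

Work backwards from position 13, undoing one out-shuffle at a time:
13 ← 7
So the item now at position 13 started at position 7.

7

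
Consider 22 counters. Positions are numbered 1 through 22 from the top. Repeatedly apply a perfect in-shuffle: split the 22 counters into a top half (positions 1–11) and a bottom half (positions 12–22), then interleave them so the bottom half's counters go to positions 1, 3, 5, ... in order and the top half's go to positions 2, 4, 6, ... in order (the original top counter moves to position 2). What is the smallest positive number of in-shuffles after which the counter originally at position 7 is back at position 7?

11

Follow position 7 under repeated in-shuffles:
7 → 14 → 5 → 10 → 20 → 17 → 11 → 22 → 21 → 19 → 15 → 7
It first returns after 11 in-shuffles.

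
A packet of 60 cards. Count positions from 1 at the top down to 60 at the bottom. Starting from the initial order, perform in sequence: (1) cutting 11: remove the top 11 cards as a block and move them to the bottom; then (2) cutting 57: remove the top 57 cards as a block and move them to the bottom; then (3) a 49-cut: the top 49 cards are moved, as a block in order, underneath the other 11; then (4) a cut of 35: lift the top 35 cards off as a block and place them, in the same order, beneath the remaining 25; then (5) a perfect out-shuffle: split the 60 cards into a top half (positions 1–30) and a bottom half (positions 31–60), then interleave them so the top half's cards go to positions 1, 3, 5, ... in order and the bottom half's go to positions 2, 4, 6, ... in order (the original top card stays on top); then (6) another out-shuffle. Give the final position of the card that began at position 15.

Track the card from position 15 forward through each operation:
  after op 1 (cut 11): 15 → 4
  after op 2 (cut 57): 4 → 7
  after op 3 (cut 49): 7 → 18
  after op 4 (cut 35): 18 → 43
  after op 5 (out-shuffle): 43 → 26
  after op 6 (out-shuffle): 26 → 51

51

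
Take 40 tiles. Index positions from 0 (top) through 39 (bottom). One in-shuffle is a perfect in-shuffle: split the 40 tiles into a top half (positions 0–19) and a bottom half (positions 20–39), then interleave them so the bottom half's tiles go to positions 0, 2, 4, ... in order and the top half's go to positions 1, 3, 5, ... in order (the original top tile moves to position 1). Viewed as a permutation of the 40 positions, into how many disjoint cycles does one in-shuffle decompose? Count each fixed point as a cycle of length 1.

2

Trace each unvisited position around until it returns:
(0 1 3 7 15 31 ... len 20) (2 5 11 23 6 13 ... len 20)
2 cycles in total.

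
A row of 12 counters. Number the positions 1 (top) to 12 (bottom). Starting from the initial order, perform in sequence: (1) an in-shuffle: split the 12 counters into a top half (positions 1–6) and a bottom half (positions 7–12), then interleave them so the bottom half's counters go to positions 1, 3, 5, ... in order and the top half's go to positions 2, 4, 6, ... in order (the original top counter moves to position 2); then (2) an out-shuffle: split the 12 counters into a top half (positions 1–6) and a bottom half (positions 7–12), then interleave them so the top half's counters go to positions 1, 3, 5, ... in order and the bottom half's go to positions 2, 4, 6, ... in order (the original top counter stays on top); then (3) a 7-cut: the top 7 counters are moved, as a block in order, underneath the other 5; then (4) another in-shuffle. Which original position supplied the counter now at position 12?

Undo the operations in reverse order, starting from position 12:
  undo op 4 (in-shuffle, from top half): 12 ← 6
  undo op 3 (cut 7): 6 ← 1
  undo op 2 (out-shuffle, from top half): 1 ← 1
  undo op 1 (in-shuffle, from bottom half): 1 ← 7
So the counter at position 12 came from original position 7.

7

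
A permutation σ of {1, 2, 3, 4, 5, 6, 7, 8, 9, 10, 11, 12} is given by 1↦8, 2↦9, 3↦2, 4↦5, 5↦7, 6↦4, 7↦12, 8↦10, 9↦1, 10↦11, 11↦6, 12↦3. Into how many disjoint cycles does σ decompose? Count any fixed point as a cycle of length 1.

Cycle decomposition: (1 8 10 11 6 4 5 7 12 3 2 9).
1 cycle.

1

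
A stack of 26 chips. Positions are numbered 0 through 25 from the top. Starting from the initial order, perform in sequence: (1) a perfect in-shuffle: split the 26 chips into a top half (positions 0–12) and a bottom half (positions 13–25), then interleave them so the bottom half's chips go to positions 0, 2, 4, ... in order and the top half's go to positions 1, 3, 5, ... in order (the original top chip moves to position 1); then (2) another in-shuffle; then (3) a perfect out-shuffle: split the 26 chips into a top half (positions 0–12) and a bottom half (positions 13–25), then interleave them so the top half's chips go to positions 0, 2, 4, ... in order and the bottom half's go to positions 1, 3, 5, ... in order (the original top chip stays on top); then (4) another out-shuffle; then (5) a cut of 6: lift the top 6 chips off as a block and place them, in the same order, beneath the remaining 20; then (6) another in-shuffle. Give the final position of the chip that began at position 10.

Track the chip from position 10 forward through each operation:
  after op 1 (in-shuffle): 10 → 21
  after op 2 (in-shuffle): 21 → 16
  after op 3 (out-shuffle): 16 → 7
  after op 4 (out-shuffle): 7 → 14
  after op 5 (cut 6): 14 → 8
  after op 6 (in-shuffle): 8 → 17

17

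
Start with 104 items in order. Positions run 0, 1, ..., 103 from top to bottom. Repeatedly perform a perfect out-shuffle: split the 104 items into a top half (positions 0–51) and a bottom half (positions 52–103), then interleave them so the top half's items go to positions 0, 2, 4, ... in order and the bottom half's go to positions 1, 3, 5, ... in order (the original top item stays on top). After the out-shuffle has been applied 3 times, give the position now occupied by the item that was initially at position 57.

44

Track the item's position through each out-shuffle:
57 → 11 → 22 → 44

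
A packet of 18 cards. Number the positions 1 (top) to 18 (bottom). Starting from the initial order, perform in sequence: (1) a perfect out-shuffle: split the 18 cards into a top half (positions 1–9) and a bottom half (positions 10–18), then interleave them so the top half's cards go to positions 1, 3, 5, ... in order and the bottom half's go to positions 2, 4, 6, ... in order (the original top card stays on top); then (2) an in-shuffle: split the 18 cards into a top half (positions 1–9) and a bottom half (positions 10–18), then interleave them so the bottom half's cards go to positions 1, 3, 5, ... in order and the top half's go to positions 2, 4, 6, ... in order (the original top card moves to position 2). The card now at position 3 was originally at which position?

6

Undo the operations in reverse order, starting from position 3:
  undo op 2 (in-shuffle, from bottom half): 3 ← 11
  undo op 1 (out-shuffle, from top half): 11 ← 6
So the card at position 3 came from original position 6.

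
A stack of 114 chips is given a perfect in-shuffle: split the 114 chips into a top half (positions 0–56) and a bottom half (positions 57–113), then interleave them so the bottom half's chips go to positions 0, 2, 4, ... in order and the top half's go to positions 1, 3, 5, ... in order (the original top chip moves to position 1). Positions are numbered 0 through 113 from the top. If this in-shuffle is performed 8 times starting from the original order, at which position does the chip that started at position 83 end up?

Track the chip's position through each in-shuffle:
83 → 52 → 105 → 96 → 78 → 42 → 85 → 56 → 113

113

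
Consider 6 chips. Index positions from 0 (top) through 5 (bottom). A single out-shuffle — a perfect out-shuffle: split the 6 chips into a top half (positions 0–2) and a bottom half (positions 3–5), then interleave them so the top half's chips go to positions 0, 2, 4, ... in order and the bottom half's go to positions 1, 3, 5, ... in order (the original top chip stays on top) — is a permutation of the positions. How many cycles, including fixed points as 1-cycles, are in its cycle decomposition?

3

Trace each unvisited position around until it returns:
(0) (1 2 4 3) (5)
3 cycles in total.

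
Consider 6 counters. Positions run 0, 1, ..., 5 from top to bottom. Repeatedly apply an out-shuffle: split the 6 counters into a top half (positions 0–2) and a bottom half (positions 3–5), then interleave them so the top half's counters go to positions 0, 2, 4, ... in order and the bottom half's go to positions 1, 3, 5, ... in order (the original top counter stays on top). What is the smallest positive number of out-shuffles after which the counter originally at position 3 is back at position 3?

Follow position 3 under repeated out-shuffles:
3 → 1 → 2 → 4 → 3
It first returns after 4 out-shuffles.

4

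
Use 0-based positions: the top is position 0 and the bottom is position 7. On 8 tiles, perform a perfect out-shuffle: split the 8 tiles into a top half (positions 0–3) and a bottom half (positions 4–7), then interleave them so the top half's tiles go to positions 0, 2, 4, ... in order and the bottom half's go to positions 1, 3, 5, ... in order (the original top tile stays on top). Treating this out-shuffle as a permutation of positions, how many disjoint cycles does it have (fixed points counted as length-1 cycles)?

Trace each unvisited position around until it returns:
(0) (1 2 4) (3 6 5) (7)
4 cycles in total.

4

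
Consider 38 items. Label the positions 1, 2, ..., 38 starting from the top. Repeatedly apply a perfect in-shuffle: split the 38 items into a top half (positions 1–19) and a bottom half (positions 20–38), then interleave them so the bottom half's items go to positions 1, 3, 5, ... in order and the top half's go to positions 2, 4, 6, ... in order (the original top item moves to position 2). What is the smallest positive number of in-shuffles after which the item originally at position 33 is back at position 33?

Follow position 33 under repeated in-shuffles:
33 → 27 → 15 → 30 → 21 → 3 → 6 → 12 → 24 → 9 → 18 → 36 → 33
It first returns after 12 in-shuffles.

12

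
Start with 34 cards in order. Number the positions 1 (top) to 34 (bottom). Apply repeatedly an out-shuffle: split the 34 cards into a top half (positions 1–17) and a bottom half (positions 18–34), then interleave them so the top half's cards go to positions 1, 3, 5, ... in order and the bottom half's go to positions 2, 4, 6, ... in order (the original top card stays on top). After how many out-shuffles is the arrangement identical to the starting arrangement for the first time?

10

The out-shuffle permutes the 34 positions with cycle lengths [1, 1, 2, 10, 10, 10].
Every card is home exactly when every cycle has completed a whole number of laps, i.e. after lcm(1, 2, 10) = 10 out-shuffles.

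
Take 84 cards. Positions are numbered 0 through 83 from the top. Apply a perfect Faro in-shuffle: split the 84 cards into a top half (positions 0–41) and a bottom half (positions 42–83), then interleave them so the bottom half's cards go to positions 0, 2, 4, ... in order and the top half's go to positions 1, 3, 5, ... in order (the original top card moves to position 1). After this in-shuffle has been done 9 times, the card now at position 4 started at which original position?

44

Work backwards from position 4, undoing one in-shuffle at a time:
4 ← 44 ← 64 ← 74 ← 79 ← 39 ← 19 ← 9 ← 4 ← 44
So the card now at position 4 started at position 44.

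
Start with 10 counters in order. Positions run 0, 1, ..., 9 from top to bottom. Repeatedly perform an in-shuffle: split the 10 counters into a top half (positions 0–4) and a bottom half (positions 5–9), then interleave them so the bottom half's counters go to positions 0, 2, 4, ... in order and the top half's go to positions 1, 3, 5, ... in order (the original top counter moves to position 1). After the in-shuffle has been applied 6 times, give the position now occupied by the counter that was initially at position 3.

Track the counter's position through each in-shuffle:
3 → 7 → 4 → 9 → 8 → 6 → 2

2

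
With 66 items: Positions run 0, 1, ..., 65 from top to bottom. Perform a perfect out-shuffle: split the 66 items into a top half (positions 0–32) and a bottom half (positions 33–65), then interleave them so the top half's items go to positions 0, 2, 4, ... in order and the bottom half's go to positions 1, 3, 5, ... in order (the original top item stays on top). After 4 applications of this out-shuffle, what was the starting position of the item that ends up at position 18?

Work backwards from position 18, undoing one out-shuffle at a time:
18 ← 9 ← 37 ← 51 ← 58
So the item now at position 18 started at position 58.

58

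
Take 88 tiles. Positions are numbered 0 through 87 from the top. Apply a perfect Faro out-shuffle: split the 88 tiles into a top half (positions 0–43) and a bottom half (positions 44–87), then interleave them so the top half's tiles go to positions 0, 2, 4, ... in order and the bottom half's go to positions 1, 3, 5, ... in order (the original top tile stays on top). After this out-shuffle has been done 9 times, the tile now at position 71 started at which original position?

Work backwards from position 71, undoing one out-shuffle at a time:
71 ← 79 ← 83 ← 85 ← 86 ← 43 ← 65 ← 76 ← 38 ← 19
So the tile now at position 71 started at position 19.

19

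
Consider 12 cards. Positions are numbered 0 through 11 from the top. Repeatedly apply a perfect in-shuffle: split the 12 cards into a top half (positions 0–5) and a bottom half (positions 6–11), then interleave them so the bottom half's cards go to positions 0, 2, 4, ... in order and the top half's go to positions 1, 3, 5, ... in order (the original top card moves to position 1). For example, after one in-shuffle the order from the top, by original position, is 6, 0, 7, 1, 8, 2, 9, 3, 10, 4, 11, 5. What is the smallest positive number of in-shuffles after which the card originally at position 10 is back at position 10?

Follow position 10 under repeated in-shuffles:
10 → 8 → 4 → 9 → 6 → 0 → 1 → 3 → 7 → 2 → 5 → 11 → 10
It first returns after 12 in-shuffles.

12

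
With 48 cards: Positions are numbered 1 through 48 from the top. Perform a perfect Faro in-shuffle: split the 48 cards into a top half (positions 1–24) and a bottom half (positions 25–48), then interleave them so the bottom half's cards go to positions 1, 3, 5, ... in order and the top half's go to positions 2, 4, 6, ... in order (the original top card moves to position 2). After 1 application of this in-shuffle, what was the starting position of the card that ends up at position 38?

19

Work backwards from position 38, undoing one in-shuffle at a time:
38 ← 19
So the card now at position 38 started at position 19.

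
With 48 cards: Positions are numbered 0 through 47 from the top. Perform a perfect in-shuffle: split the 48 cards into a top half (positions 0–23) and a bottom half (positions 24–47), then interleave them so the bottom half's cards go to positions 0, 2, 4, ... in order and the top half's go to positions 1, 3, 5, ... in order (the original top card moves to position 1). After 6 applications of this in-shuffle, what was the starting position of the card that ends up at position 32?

11

Work backwards from position 32, undoing one in-shuffle at a time:
32 ← 40 ← 44 ← 46 ← 47 ← 23 ← 11
So the card now at position 32 started at position 11.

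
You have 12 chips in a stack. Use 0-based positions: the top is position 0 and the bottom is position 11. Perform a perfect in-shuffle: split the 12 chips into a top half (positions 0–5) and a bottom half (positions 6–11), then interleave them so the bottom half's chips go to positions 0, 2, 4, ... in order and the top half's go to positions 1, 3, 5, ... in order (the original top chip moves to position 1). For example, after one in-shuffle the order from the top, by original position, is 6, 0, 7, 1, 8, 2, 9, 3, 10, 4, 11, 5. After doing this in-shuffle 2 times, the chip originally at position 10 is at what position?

4

Track the chip's position through each in-shuffle:
10 → 8 → 4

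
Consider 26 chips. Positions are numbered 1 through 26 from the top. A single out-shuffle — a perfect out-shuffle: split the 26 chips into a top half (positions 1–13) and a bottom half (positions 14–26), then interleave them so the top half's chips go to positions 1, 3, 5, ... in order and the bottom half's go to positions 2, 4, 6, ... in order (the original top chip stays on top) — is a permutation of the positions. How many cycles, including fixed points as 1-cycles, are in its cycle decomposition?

4

Trace each unvisited position around until it returns:
(1) (2 3 5 9 17 8 ... len 20) (6 11 21 16) (26)
4 cycles in total.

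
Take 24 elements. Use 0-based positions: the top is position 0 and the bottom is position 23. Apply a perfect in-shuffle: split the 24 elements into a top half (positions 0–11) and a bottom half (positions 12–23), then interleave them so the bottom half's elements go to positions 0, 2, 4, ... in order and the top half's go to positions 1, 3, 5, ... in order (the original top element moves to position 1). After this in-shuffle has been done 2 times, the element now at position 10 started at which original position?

Work backwards from position 10, undoing one in-shuffle at a time:
10 ← 17 ← 8
So the element now at position 10 started at position 8.

8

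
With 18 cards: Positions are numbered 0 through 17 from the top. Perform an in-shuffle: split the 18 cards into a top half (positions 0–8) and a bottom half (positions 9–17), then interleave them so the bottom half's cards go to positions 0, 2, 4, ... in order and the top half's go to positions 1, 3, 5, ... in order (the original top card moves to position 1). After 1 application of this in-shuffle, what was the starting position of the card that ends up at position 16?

Work backwards from position 16, undoing one in-shuffle at a time:
16 ← 17
So the card now at position 16 started at position 17.

17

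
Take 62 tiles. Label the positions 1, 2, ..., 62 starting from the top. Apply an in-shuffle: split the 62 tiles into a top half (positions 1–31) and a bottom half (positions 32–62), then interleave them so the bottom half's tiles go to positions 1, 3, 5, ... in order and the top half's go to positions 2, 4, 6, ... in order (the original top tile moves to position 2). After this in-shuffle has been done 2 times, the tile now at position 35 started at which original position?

Work backwards from position 35, undoing one in-shuffle at a time:
35 ← 49 ← 56
So the tile now at position 35 started at position 56.

56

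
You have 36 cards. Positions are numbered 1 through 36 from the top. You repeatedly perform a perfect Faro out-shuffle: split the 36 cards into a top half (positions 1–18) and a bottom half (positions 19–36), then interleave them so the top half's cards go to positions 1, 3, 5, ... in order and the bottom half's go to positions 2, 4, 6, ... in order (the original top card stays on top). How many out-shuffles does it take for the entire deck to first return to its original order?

The out-shuffle permutes the 36 positions with cycle lengths [1, 1, 3, 3, 4, 12, 12].
Every card is home exactly when every cycle has completed a whole number of laps, i.e. after lcm(1, 3, 4, 12) = 12 out-shuffles.

12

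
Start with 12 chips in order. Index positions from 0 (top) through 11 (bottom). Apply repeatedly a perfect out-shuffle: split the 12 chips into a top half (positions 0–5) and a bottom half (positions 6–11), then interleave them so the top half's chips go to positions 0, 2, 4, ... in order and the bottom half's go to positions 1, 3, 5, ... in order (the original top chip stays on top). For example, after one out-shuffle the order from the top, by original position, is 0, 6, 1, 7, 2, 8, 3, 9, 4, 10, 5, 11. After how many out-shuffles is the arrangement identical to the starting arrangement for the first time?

10

The out-shuffle permutes the 12 positions with cycle lengths [1, 1, 10].
Every chip is home exactly when every cycle has completed a whole number of laps, i.e. after lcm(1, 10) = 10 out-shuffles.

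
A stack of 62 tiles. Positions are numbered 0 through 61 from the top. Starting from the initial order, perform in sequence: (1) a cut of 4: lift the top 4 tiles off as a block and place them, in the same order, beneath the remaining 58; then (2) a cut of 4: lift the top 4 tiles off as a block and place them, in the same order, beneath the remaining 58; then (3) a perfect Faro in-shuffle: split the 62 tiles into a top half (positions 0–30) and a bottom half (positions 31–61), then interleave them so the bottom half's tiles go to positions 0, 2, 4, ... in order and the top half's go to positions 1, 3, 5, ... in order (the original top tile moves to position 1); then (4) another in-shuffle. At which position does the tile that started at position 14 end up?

27

Track the tile from position 14 forward through each operation:
  after op 1 (cut 4): 14 → 10
  after op 2 (cut 4): 10 → 6
  after op 3 (in-shuffle): 6 → 13
  after op 4 (in-shuffle): 13 → 27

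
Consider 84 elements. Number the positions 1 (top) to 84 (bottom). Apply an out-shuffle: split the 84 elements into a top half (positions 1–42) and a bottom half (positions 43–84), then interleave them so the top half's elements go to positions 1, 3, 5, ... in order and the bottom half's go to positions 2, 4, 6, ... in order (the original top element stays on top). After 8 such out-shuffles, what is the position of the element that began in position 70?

69

Track the element's position through each out-shuffle:
70 → 56 → 28 → 55 → 26 → 51 → 18 → 35 → 69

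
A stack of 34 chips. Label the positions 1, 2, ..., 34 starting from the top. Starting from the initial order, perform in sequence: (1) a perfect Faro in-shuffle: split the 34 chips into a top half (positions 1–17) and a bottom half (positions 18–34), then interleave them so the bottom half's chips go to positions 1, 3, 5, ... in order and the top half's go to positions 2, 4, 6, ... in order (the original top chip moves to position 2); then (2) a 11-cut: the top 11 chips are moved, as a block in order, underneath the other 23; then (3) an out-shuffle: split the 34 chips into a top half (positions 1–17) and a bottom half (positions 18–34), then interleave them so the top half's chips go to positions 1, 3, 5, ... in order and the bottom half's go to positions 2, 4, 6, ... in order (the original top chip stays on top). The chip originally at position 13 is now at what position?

29

Track the chip from position 13 forward through each operation:
  after op 1 (in-shuffle): 13 → 26
  after op 2 (cut 11): 26 → 15
  after op 3 (out-shuffle): 15 → 29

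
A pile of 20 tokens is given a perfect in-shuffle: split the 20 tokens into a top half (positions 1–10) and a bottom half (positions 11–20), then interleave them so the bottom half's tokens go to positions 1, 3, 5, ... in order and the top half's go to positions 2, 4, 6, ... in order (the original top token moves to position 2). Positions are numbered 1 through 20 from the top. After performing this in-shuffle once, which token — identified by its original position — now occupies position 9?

Work backwards from position 9, undoing one in-shuffle at a time:
9 ← 15
So the token now at position 9 started at position 15.

15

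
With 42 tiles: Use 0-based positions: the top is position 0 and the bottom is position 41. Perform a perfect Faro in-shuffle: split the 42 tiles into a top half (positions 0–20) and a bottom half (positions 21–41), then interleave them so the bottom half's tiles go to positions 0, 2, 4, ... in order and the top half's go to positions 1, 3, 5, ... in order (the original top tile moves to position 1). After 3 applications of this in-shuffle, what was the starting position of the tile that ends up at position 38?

Work backwards from position 38, undoing one in-shuffle at a time:
38 ← 40 ← 41 ← 20
So the tile now at position 38 started at position 20.

20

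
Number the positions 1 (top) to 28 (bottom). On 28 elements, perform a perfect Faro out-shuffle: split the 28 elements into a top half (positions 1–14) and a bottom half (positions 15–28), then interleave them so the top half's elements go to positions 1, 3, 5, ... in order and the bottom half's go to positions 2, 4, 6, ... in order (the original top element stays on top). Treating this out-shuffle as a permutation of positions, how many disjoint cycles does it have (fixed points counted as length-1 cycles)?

Trace each unvisited position around until it returns:
(1) (2 3 5 9 17 6 ... len 18) (4 7 13 25 22 16) (10 19) (28)
5 cycles in total.

5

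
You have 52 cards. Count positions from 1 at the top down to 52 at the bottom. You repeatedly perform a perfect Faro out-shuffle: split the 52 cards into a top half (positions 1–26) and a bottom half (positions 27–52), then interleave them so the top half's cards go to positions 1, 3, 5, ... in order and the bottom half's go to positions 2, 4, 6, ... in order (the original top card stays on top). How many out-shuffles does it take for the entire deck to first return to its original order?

The out-shuffle permutes the 52 positions with cycle lengths [1, 1, 2, 8, 8, 8, 8, 8, 8].
Every card is home exactly when every cycle has completed a whole number of laps, i.e. after lcm(1, 2, 8) = 8 out-shuffles.

8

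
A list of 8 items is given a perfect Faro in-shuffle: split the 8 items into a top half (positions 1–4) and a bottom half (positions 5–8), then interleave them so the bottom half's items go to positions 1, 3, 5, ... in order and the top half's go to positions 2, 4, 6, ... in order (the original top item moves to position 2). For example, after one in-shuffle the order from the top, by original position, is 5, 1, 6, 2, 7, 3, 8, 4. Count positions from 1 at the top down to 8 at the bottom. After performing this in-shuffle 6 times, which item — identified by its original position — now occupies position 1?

Work backwards from position 1, undoing one in-shuffle at a time:
1 ← 5 ← 7 ← 8 ← 4 ← 2 ← 1
So the item now at position 1 started at position 1.

1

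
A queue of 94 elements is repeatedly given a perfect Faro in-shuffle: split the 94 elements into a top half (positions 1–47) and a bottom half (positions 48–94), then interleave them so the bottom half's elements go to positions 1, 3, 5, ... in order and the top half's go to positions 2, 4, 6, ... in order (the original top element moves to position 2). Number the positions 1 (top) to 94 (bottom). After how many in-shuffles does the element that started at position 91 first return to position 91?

36

Follow position 91 under repeated in-shuffles:
91 → 87 → 79 → 63 → 31 → 62 → 29 → 58 → ... → 91 (length 36)
It first returns after 36 in-shuffles.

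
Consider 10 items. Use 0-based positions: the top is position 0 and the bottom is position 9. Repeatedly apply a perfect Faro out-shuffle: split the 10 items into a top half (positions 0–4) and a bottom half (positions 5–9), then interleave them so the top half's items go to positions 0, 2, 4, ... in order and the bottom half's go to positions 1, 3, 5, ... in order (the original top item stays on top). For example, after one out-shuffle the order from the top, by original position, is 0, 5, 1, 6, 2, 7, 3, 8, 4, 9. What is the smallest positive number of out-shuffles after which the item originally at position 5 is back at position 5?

Follow position 5 under repeated out-shuffles:
5 → 1 → 2 → 4 → 8 → 7 → 5
It first returns after 6 out-shuffles.

6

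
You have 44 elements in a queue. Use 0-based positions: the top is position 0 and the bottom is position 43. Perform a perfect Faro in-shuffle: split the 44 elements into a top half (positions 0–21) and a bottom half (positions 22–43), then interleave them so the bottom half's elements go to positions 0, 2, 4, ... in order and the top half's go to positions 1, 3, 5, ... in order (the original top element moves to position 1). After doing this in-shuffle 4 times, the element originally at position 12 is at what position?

Track the element's position through each in-shuffle:
12 → 25 → 6 → 13 → 27

27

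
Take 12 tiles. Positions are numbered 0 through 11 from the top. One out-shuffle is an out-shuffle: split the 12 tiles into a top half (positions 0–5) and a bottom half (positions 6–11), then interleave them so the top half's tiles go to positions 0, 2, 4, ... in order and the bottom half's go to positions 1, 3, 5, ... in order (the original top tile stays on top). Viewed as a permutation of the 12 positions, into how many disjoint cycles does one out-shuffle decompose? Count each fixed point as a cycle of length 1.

Trace each unvisited position around until it returns:
(0) (1 2 4 8 5 10 9 7 3 6) (11)
3 cycles in total.

3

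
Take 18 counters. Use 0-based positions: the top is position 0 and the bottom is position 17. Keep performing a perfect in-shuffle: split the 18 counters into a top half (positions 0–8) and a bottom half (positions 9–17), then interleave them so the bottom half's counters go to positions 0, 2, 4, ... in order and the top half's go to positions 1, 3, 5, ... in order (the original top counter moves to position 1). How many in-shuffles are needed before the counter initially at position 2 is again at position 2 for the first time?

18

Follow position 2 under repeated in-shuffles:
2 → 5 → 11 → 4 → 9 → 0 → 1 → 3 → 7 → 15 → 12 → 6 → 13 → 8 → 17 → 16 → 14 → 10 → 2
It first returns after 18 in-shuffles.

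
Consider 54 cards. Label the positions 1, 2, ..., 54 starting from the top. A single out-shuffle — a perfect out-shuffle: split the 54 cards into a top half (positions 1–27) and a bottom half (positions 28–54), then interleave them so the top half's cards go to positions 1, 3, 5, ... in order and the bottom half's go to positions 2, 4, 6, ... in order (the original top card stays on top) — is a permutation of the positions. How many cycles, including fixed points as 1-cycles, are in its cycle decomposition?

3

Trace each unvisited position around until it returns:
(1) (2 3 5 9 17 33 ... len 52) (54)
3 cycles in total.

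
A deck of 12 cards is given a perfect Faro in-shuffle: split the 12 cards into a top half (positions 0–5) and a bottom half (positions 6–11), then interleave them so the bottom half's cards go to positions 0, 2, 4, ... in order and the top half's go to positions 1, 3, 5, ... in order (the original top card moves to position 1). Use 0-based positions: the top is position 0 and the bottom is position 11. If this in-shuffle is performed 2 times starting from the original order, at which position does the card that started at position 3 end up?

Track the card's position through each in-shuffle:
3 → 7 → 2

2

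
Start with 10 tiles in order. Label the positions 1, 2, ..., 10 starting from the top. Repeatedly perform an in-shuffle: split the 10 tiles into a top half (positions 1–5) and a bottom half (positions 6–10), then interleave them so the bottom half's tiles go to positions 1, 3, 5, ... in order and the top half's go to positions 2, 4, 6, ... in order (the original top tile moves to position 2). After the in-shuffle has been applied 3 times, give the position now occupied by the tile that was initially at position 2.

5

Track the tile's position through each in-shuffle:
2 → 4 → 8 → 5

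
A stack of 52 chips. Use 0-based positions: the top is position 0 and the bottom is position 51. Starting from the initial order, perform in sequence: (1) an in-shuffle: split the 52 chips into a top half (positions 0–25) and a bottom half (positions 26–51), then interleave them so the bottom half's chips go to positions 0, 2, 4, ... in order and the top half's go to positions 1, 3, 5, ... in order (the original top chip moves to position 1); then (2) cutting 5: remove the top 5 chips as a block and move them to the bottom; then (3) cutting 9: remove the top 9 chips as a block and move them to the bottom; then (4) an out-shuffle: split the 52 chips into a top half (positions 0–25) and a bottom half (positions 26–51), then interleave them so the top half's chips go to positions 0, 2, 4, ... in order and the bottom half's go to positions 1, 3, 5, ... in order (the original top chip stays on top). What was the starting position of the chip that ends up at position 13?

Undo the operations in reverse order, starting from position 13:
  undo op 4 (out-shuffle, from bottom half): 13 ← 32
  undo op 3 (cut 9): 32 ← 41
  undo op 2 (cut 5): 41 ← 46
  undo op 1 (in-shuffle, from bottom half): 46 ← 49
So the chip at position 13 came from original position 49.

49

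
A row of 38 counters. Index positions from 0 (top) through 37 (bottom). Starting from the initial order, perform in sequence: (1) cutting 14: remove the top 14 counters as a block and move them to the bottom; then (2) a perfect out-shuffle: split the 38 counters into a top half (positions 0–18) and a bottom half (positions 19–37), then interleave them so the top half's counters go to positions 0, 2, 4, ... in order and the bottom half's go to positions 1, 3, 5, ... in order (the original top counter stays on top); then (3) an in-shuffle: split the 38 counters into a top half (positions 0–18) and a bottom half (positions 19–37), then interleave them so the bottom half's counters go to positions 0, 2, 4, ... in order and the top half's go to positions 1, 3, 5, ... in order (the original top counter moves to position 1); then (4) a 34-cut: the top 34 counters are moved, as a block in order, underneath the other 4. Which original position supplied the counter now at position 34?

31

Undo the operations in reverse order, starting from position 34:
  undo op 4 (cut 34): 34 ← 30
  undo op 3 (in-shuffle, from bottom half): 30 ← 34
  undo op 2 (out-shuffle, from top half): 34 ← 17
  undo op 1 (cut 14): 17 ← 31
So the counter at position 34 came from original position 31.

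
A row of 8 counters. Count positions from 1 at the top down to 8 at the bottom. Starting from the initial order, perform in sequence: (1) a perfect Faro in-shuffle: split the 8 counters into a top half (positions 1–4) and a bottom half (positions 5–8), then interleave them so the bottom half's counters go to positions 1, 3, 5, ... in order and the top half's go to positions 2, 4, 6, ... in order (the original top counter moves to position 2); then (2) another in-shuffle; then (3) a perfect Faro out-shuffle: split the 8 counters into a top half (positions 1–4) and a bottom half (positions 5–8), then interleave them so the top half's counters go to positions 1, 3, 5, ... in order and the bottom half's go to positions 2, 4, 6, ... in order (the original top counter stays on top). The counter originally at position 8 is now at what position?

2

Track the counter from position 8 forward through each operation:
  after op 1 (in-shuffle): 8 → 7
  after op 2 (in-shuffle): 7 → 5
  after op 3 (out-shuffle): 5 → 2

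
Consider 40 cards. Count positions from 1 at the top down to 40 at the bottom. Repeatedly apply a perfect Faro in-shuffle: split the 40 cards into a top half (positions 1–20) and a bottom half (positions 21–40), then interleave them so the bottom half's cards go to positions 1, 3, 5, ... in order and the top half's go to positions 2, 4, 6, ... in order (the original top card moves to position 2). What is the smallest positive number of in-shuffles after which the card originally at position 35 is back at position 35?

20

Follow position 35 under repeated in-shuffles:
35 → 29 → 17 → 34 → 27 → 13 → 26 → 11 → 22 → 3 → 6 → 12 → 24 → 7 → 14 → 28 → 15 → 30 → 19 → 38 → 35
It first returns after 20 in-shuffles.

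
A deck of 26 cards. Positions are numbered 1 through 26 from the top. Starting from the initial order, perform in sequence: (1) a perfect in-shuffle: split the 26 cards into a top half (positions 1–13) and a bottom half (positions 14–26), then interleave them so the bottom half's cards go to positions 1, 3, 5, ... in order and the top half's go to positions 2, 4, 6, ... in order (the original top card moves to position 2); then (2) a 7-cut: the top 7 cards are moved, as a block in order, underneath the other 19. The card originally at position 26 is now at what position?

18

Track the card from position 26 forward through each operation:
  after op 1 (in-shuffle): 26 → 25
  after op 2 (cut 7): 25 → 18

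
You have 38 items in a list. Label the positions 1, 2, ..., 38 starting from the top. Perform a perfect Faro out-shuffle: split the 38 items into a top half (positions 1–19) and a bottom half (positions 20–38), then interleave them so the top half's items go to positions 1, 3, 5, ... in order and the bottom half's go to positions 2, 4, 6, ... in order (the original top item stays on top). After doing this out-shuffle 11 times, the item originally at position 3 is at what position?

27

Track the item's position through each out-shuffle:
3 → 5 → 9 → 17 → 33 → 28 → 18 → 35 → 32 → 26 → 14 → 27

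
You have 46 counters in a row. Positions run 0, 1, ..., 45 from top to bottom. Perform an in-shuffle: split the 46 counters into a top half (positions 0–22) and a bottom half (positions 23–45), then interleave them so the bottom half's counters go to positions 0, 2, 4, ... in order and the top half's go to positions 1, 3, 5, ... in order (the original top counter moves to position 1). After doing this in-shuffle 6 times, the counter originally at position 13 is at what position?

2

Track the counter's position through each in-shuffle:
13 → 27 → 8 → 17 → 35 → 24 → 2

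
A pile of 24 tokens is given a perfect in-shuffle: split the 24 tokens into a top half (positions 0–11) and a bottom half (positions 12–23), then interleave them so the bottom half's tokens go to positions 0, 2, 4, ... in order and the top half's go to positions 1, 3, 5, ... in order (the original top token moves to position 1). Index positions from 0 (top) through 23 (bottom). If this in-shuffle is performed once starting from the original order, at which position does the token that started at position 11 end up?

Track the token's position through each in-shuffle:
11 → 23

23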